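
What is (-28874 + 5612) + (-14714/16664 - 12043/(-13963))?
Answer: -2706296857107/116339716 ≈ -23262.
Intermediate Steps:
(-28874 + 5612) + (-14714/16664 - 12043/(-13963)) = -23262 + (-14714*1/16664 - 12043*(-1/13963)) = -23262 + (-7357/8332 + 12043/13963) = -23262 - 2383515/116339716 = -2706296857107/116339716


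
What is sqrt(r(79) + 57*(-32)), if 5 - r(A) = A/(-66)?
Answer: 5*I*sqrt(316734)/66 ≈ 42.636*I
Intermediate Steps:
r(A) = 5 + A/66 (r(A) = 5 - A/(-66) = 5 - A*(-1)/66 = 5 - (-1)*A/66 = 5 + A/66)
sqrt(r(79) + 57*(-32)) = sqrt((5 + (1/66)*79) + 57*(-32)) = sqrt((5 + 79/66) - 1824) = sqrt(409/66 - 1824) = sqrt(-119975/66) = 5*I*sqrt(316734)/66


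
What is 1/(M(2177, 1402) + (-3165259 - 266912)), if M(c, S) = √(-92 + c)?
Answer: -1144057/3926599257052 - √2085/11779797771156 ≈ -2.9136e-7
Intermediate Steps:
1/(M(2177, 1402) + (-3165259 - 266912)) = 1/(√(-92 + 2177) + (-3165259 - 266912)) = 1/(√2085 - 3432171) = 1/(-3432171 + √2085)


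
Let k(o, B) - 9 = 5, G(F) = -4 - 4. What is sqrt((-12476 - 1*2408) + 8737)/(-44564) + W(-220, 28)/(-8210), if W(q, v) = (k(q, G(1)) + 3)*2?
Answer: -17/4105 - 3*I*sqrt(683)/44564 ≈ -0.0041413 - 0.0017593*I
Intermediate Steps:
G(F) = -8
k(o, B) = 14 (k(o, B) = 9 + 5 = 14)
W(q, v) = 34 (W(q, v) = (14 + 3)*2 = 17*2 = 34)
sqrt((-12476 - 1*2408) + 8737)/(-44564) + W(-220, 28)/(-8210) = sqrt((-12476 - 1*2408) + 8737)/(-44564) + 34/(-8210) = sqrt((-12476 - 2408) + 8737)*(-1/44564) + 34*(-1/8210) = sqrt(-14884 + 8737)*(-1/44564) - 17/4105 = sqrt(-6147)*(-1/44564) - 17/4105 = (3*I*sqrt(683))*(-1/44564) - 17/4105 = -3*I*sqrt(683)/44564 - 17/4105 = -17/4105 - 3*I*sqrt(683)/44564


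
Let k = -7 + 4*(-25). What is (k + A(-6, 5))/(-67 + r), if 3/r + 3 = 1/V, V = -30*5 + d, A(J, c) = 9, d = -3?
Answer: 45080/31279 ≈ 1.4412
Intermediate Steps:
V = -153 (V = -30*5 - 3 = -150 - 3 = -153)
k = -107 (k = -7 - 100 = -107)
r = -459/460 (r = 3/(-3 + 1/(-153)) = 3/(-3 - 1/153) = 3/(-460/153) = 3*(-153/460) = -459/460 ≈ -0.99783)
(k + A(-6, 5))/(-67 + r) = (-107 + 9)/(-67 - 459/460) = -98/(-31279/460) = -98*(-460/31279) = 45080/31279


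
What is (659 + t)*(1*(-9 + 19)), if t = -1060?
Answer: -4010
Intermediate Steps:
(659 + t)*(1*(-9 + 19)) = (659 - 1060)*(1*(-9 + 19)) = -401*10 = -4010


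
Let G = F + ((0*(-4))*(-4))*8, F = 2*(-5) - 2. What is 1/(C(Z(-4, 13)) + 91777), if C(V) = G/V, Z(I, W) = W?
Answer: 13/1193089 ≈ 1.0896e-5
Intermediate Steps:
F = -12 (F = -10 - 2 = -12)
G = -12 (G = -12 + ((0*(-4))*(-4))*8 = -12 + (0*(-4))*8 = -12 + 0*8 = -12 + 0 = -12)
C(V) = -12/V
1/(C(Z(-4, 13)) + 91777) = 1/(-12/13 + 91777) = 1/(1193089/13) = 13/1193089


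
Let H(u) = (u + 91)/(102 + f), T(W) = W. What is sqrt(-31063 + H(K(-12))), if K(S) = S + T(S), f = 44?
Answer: I*sqrt(662129126)/146 ≈ 176.25*I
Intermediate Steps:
K(S) = 2*S (K(S) = S + S = 2*S)
H(u) = 91/146 + u/146 (H(u) = (u + 91)/(102 + 44) = (91 + u)/146 = (91 + u)*(1/146) = 91/146 + u/146)
sqrt(-31063 + H(K(-12))) = sqrt(-31063 + (91/146 + (2*(-12))/146)) = sqrt(-31063 + (91/146 + (1/146)*(-24))) = sqrt(-31063 + (91/146 - 12/73)) = sqrt(-31063 + 67/146) = sqrt(-4535131/146) = I*sqrt(662129126)/146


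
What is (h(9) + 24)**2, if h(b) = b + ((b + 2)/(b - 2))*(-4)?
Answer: 34969/49 ≈ 713.65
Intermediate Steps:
h(b) = b - 4*(2 + b)/(-2 + b) (h(b) = b + ((2 + b)/(-2 + b))*(-4) = b - 4*(2 + b)/(-2 + b))
(h(9) + 24)**2 = ((-8 + 9**2 - 6*9)/(-2 + 9) + 24)**2 = ((-8 + 81 - 54)/7 + 24)**2 = ((1/7)*19 + 24)**2 = (19/7 + 24)**2 = (187/7)**2 = 34969/49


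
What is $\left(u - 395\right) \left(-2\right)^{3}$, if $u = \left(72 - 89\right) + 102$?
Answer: $2480$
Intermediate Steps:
$u = 85$ ($u = -17 + 102 = 85$)
$\left(u - 395\right) \left(-2\right)^{3} = \left(85 - 395\right) \left(-2\right)^{3} = \left(-310\right) \left(-8\right) = 2480$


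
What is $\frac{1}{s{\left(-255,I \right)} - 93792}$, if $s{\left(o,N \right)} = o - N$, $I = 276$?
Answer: $- \frac{1}{94323} \approx -1.0602 \cdot 10^{-5}$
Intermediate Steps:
$\frac{1}{s{\left(-255,I \right)} - 93792} = \frac{1}{\left(-255 - 276\right) - 93792} = \frac{1}{-531 - 93792} = \frac{1}{-94323} = - \frac{1}{94323}$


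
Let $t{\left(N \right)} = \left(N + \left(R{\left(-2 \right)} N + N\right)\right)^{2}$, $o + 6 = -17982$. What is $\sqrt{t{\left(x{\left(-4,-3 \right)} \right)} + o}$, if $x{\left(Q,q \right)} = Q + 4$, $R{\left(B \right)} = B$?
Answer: $2 i \sqrt{4497} \approx 134.12 i$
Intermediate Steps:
$o = -17988$ ($o = -6 - 17982 = -17988$)
$x{\left(Q,q \right)} = 4 + Q$
$t{\left(N \right)} = 0$ ($t{\left(N \right)} = \left(N + \left(- 2 N + N\right)\right)^{2} = \left(N - N\right)^{2} = 0^{2} = 0$)
$\sqrt{t{\left(x{\left(-4,-3 \right)} \right)} + o} = \sqrt{0 - 17988} = \sqrt{-17988} = 2 i \sqrt{4497}$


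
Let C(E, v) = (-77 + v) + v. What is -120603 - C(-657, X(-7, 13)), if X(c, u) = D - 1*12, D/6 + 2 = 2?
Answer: -120502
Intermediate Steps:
D = 0 (D = -12 + 6*2 = -12 + 12 = 0)
X(c, u) = -12 (X(c, u) = 0 - 1*12 = 0 - 12 = -12)
C(E, v) = -77 + 2*v
-120603 - C(-657, X(-7, 13)) = -120603 - (-77 + 2*(-12)) = -120603 - (-77 - 24) = -120603 - 1*(-101) = -120603 + 101 = -120502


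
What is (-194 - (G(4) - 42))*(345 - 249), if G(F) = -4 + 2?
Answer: -14400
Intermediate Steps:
G(F) = -2
(-194 - (G(4) - 42))*(345 - 249) = (-194 - (-2 - 42))*(345 - 249) = (-194 - 1*(-44))*96 = (-194 + 44)*96 = -150*96 = -14400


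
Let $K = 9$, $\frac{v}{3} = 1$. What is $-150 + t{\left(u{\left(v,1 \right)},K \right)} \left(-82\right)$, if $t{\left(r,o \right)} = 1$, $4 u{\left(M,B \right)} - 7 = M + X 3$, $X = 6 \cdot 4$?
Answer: $-232$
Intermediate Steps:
$v = 3$ ($v = 3 \cdot 1 = 3$)
$X = 24$
$u{\left(M,B \right)} = \frac{79}{4} + \frac{M}{4}$ ($u{\left(M,B \right)} = \frac{7}{4} + \frac{M + 24 \cdot 3}{4} = \frac{7}{4} + \frac{M + 72}{4} = \frac{7}{4} + \frac{72 + M}{4} = \frac{7}{4} + \left(18 + \frac{M}{4}\right) = \frac{79}{4} + \frac{M}{4}$)
$-150 + t{\left(u{\left(v,1 \right)},K \right)} \left(-82\right) = -150 + 1 \left(-82\right) = -150 - 82 = -232$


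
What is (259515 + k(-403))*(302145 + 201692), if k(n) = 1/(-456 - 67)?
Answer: 68383953981928/523 ≈ 1.3075e+11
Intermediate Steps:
k(n) = -1/523 (k(n) = 1/(-523) = -1/523)
(259515 + k(-403))*(302145 + 201692) = (259515 - 1/523)*(302145 + 201692) = (135726344/523)*503837 = 68383953981928/523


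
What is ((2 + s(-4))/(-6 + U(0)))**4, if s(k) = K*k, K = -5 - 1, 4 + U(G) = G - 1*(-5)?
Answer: 456976/625 ≈ 731.16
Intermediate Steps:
U(G) = 1 + G (U(G) = -4 + (G - 1*(-5)) = -4 + (G + 5) = -4 + (5 + G) = 1 + G)
K = -6
s(k) = -6*k
((2 + s(-4))/(-6 + U(0)))**4 = ((2 - 6*(-4))/(-6 + (1 + 0)))**4 = ((2 + 24)/(-6 + 1))**4 = (26/(-5))**4 = (26*(-1/5))**4 = (-26/5)**4 = 456976/625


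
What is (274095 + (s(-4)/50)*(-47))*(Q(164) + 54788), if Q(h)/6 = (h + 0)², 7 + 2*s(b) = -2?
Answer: 1481259648843/25 ≈ 5.9250e+10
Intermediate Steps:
s(b) = -9/2 (s(b) = -7/2 + (½)*(-2) = -7/2 - 1 = -9/2)
Q(h) = 6*h² (Q(h) = 6*(h + 0)² = 6*h²)
(274095 + (s(-4)/50)*(-47))*(Q(164) + 54788) = (274095 - 9/2/50*(-47))*(6*164² + 54788) = (274095 - 9/2*1/50*(-47))*(6*26896 + 54788) = (274095 - 9/100*(-47))*(161376 + 54788) = (274095 + 423/100)*216164 = (27409923/100)*216164 = 1481259648843/25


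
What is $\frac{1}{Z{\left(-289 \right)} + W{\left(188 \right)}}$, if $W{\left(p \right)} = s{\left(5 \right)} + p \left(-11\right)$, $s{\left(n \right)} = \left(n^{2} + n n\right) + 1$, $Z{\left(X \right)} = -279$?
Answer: $- \frac{1}{2296} \approx -0.00043554$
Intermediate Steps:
$s{\left(n \right)} = 1 + 2 n^{2}$ ($s{\left(n \right)} = \left(n^{2} + n^{2}\right) + 1 = 2 n^{2} + 1 = 1 + 2 n^{2}$)
$W{\left(p \right)} = 51 - 11 p$ ($W{\left(p \right)} = \left(1 + 2 \cdot 5^{2}\right) + p \left(-11\right) = \left(1 + 2 \cdot 25\right) - 11 p = \left(1 + 50\right) - 11 p = 51 - 11 p$)
$\frac{1}{Z{\left(-289 \right)} + W{\left(188 \right)}} = \frac{1}{-279 + \left(51 - 2068\right)} = \frac{1}{-279 - 2017} = \frac{1}{-2296} = - \frac{1}{2296}$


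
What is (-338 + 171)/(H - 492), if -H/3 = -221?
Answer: -167/171 ≈ -0.97661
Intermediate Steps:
H = 663 (H = -3*(-221) = 663)
(-338 + 171)/(H - 492) = (-338 + 171)/(663 - 492) = -167/171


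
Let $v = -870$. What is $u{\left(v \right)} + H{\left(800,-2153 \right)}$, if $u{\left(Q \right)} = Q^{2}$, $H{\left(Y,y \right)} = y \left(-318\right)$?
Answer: $1441554$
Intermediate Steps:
$H{\left(Y,y \right)} = - 318 y$
$u{\left(v \right)} + H{\left(800,-2153 \right)} = \left(-870\right)^{2} - -684654 = 756900 + 684654 = 1441554$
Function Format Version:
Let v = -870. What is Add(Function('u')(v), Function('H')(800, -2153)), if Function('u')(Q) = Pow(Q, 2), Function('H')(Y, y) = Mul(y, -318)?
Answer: 1441554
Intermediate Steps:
Function('H')(Y, y) = Mul(-318, y)
Add(Function('u')(v), Function('H')(800, -2153)) = Add(Pow(-870, 2), Mul(-318, -2153)) = Add(756900, 684654) = 1441554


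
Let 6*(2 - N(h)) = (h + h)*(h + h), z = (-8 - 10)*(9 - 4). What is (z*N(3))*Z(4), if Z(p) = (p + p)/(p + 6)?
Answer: 288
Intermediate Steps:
z = -90 (z = -18*5 = -90)
N(h) = 2 - 2*h²/3 (N(h) = 2 - (h + h)*(h + h)/6 = 2 - 2*h*2*h/6 = 2 - 2*h²/3)
Z(p) = 2*p/(6 + p) (Z(p) = (2*p)/(6 + p) = 2*p/(6 + p))
(z*N(3))*Z(4) = (-90*(2 - ⅔*3²))*(2*4/(6 + 4)) = (-90*(2 - ⅔*9))*(2*4/10) = (-90*(2 - 6))*(2*4*(⅒)) = -90*(-4)*(⅘) = 360*(⅘) = 288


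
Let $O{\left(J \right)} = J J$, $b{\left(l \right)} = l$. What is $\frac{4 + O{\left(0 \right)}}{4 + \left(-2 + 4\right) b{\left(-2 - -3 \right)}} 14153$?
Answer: $\frac{28306}{3} \approx 9435.3$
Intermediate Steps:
$O{\left(J \right)} = J^{2}$
$\frac{4 + O{\left(0 \right)}}{4 + \left(-2 + 4\right) b{\left(-2 - -3 \right)}} 14153 = \frac{4 + 0^{2}}{4 + \left(-2 + 4\right) \left(-2 - -3\right)} 14153 = \frac{4 + 0}{4 + 2 \left(-2 + 3\right)} 14153 = \frac{4}{4 + 2 \cdot 1} \cdot 14153 = \frac{4}{4 + 2} \cdot 14153 = \frac{4}{6} \cdot 14153 = 4 \cdot \frac{1}{6} \cdot 14153 = \frac{2}{3} \cdot 14153 = \frac{28306}{3}$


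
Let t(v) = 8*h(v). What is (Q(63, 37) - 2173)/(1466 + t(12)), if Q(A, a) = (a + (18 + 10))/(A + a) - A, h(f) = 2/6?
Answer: -134121/88120 ≈ -1.5220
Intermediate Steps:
h(f) = ⅓ (h(f) = 2*(⅙) = ⅓)
Q(A, a) = -A + (28 + a)/(A + a) (Q(A, a) = (a + 28)/(A + a) - A = (28 + a)/(A + a) - A = -A + (28 + a)/(A + a))
t(v) = 8/3 (t(v) = 8*(⅓) = 8/3)
(Q(63, 37) - 2173)/(1466 + t(12)) = ((28 + 37 - 1*63² - 1*63*37)/(63 + 37) - 2173)/(1466 + 8/3) = ((28 + 37 - 1*3969 - 2331)/100 - 2173)/(4406/3) = ((28 + 37 - 3969 - 2331)/100 - 2173)*(3/4406) = ((1/100)*(-6235) - 2173)*(3/4406) = (-1247/20 - 2173)*(3/4406) = -44707/20*3/4406 = -134121/88120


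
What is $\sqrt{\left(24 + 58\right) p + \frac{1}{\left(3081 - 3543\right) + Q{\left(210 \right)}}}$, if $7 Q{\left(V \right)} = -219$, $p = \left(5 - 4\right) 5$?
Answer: $\frac{\sqrt{4888491519}}{3453} \approx 20.248$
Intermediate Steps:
$p = 5$ ($p = 1 \cdot 5 = 5$)
$Q{\left(V \right)} = - \frac{219}{7}$ ($Q{\left(V \right)} = \frac{1}{7} \left(-219\right) = - \frac{219}{7}$)
$\sqrt{\left(24 + 58\right) p + \frac{1}{\left(3081 - 3543\right) + Q{\left(210 \right)}}} = \sqrt{\left(24 + 58\right) 5 + \frac{1}{\left(3081 - 3543\right) - \frac{219}{7}}} = \sqrt{82 \cdot 5 + \frac{1}{-462 - \frac{219}{7}}} = \sqrt{410 + \frac{1}{- \frac{3453}{7}}} = \sqrt{410 - \frac{7}{3453}} = \sqrt{\frac{1415723}{3453}} = \frac{\sqrt{4888491519}}{3453}$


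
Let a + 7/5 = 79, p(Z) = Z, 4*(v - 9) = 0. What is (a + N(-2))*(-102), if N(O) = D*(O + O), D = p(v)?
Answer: -21216/5 ≈ -4243.2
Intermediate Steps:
v = 9 (v = 9 + (¼)*0 = 9 + 0 = 9)
a = 388/5 (a = -7/5 + 79 = 388/5 ≈ 77.600)
D = 9
N(O) = 18*O (N(O) = 9*(O + O) = 9*(2*O) = 18*O)
(a + N(-2))*(-102) = (388/5 + 18*(-2))*(-102) = (388/5 - 36)*(-102) = (208/5)*(-102) = -21216/5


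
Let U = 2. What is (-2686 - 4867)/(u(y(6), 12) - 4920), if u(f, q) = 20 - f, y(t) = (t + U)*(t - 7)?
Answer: 7553/4892 ≈ 1.5439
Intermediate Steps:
y(t) = (-7 + t)*(2 + t) (y(t) = (t + 2)*(t - 7) = (2 + t)*(-7 + t) = (-7 + t)*(2 + t))
(-2686 - 4867)/(u(y(6), 12) - 4920) = (-2686 - 4867)/((20 - (-14 + 6² - 5*6)) - 4920) = -7553/((20 - (-14 + 36 - 30)) - 4920) = -7553/((20 - 1*(-8)) - 4920) = -7553/((20 + 8) - 4920) = -7553/(28 - 4920) = -7553/(-4892) = -7553*(-1/4892) = 7553/4892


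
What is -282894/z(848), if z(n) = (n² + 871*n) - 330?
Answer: -47149/242897 ≈ -0.19411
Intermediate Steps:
z(n) = -330 + n² + 871*n
-282894/z(848) = -282894/(-330 + 848² + 871*848) = -282894/(-330 + 719104 + 738608) = -282894/1457382 = -282894*1/1457382 = -47149/242897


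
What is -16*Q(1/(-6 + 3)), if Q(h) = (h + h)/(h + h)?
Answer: -16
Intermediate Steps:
Q(h) = 1 (Q(h) = (2*h)/((2*h)) = (2*h)*(1/(2*h)) = 1)
-16*Q(1/(-6 + 3)) = -16*1 = -16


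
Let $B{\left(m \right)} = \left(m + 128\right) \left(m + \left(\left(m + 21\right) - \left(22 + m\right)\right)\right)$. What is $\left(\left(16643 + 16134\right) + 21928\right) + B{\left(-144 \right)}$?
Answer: $57025$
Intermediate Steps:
$B{\left(m \right)} = \left(-1 + m\right) \left(128 + m\right)$ ($B{\left(m \right)} = \left(128 + m\right) \left(m + \left(\left(21 + m\right) - \left(22 + m\right)\right)\right) = \left(128 + m\right) \left(m - 1\right) = \left(128 + m\right) \left(-1 + m\right) = \left(-1 + m\right) \left(128 + m\right)$)
$\left(\left(16643 + 16134\right) + 21928\right) + B{\left(-144 \right)} = \left(\left(16643 + 16134\right) + 21928\right) + \left(-128 + \left(-144\right)^{2} + 127 \left(-144\right)\right) = \left(32777 + 21928\right) - -2320 = 54705 + 2320 = 57025$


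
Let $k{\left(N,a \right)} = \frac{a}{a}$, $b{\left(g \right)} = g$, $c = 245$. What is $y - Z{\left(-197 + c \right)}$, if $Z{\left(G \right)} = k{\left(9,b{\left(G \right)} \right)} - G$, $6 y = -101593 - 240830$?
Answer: $- \frac{114047}{2} \approx -57024.0$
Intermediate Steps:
$k{\left(N,a \right)} = 1$
$y = - \frac{114141}{2}$ ($y = \frac{-101593 - 240830}{6} = \frac{1}{6} \left(-342423\right) = - \frac{114141}{2} \approx -57071.0$)
$Z{\left(G \right)} = 1 - G$
$y - Z{\left(-197 + c \right)} = - \frac{114141}{2} - \left(1 - \left(-197 + 245\right)\right) = - \frac{114141}{2} - \left(1 - 48\right) = - \frac{114141}{2} - -47 = - \frac{114141}{2} + 47 = - \frac{114047}{2}$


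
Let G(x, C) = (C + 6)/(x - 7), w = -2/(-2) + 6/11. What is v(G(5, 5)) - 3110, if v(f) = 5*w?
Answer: -34125/11 ≈ -3102.3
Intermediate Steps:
w = 17/11 (w = -2*(-1/2) + 6*(1/11) = 1 + 6/11 = 17/11 ≈ 1.5455)
G(x, C) = (6 + C)/(-7 + x)
v(f) = 85/11 (v(f) = 5*(17/11) = 85/11)
v(G(5, 5)) - 3110 = 85/11 - 3110 = -34125/11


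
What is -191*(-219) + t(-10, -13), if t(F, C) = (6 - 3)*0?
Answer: 41829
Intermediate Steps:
t(F, C) = 0 (t(F, C) = 3*0 = 0)
-191*(-219) + t(-10, -13) = -191*(-219) + 0 = 41829 + 0 = 41829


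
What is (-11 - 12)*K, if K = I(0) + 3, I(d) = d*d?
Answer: -69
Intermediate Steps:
I(d) = d²
K = 3 (K = 0² + 3 = 0 + 3 = 3)
(-11 - 12)*K = (-11 - 12)*3 = -23*3 = -69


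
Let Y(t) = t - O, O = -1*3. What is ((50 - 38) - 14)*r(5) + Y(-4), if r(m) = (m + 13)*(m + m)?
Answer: -361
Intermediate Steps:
O = -3
Y(t) = 3 + t (Y(t) = t - 1*(-3) = t + 3 = 3 + t)
r(m) = 2*m*(13 + m) (r(m) = (13 + m)*(2*m) = 2*m*(13 + m))
((50 - 38) - 14)*r(5) + Y(-4) = ((50 - 38) - 14)*(2*5*(13 + 5)) + (3 - 4) = (12 - 14)*(2*5*18) - 1 = -2*180 - 1 = -360 - 1 = -361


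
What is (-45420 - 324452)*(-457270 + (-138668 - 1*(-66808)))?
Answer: 195710371360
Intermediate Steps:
(-45420 - 324452)*(-457270 + (-138668 - 1*(-66808))) = -369872*(-457270 + (-138668 + 66808)) = -369872*(-457270 - 71860) = -369872*(-529130) = 195710371360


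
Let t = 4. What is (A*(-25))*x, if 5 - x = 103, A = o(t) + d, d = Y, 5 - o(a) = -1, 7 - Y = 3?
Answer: 24500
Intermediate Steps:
Y = 4 (Y = 7 - 1*3 = 7 - 3 = 4)
o(a) = 6 (o(a) = 5 - 1*(-1) = 5 + 1 = 6)
d = 4
A = 10 (A = 6 + 4 = 10)
x = -98 (x = 5 - 1*103 = 5 - 103 = -98)
(A*(-25))*x = (10*(-25))*(-98) = -250*(-98) = 24500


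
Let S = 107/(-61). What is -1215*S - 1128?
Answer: 61197/61 ≈ 1003.2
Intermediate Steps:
S = -107/61 (S = 107*(-1/61) = -107/61 ≈ -1.7541)
-1215*S - 1128 = -1215*(-107/61) - 1128 = 130005/61 - 1128 = 61197/61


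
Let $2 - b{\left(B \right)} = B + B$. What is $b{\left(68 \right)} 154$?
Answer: $-20636$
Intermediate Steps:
$b{\left(B \right)} = 2 - 2 B$ ($b{\left(B \right)} = 2 - \left(B + B\right) = 2 - 2 B$)
$b{\left(68 \right)} 154 = \left(2 - 136\right) 154 = \left(-134\right) 154 = -20636$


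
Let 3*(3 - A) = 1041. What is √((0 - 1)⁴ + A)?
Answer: 7*I*√7 ≈ 18.52*I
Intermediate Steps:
A = -344 (A = 3 - ⅓*1041 = 3 - 347 = -344)
√((0 - 1)⁴ + A) = √((0 - 1)⁴ - 344) = √((-1)⁴ - 344) = √(1 - 344) = √(-343) = 7*I*√7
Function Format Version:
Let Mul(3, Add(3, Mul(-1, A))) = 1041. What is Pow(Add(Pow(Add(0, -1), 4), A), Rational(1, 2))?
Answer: Mul(7, I, Pow(7, Rational(1, 2))) ≈ Mul(18.520, I)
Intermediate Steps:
A = -344 (A = Add(3, Mul(Rational(-1, 3), 1041)) = Add(3, -347) = -344)
Pow(Add(Pow(Add(0, -1), 4), A), Rational(1, 2)) = Pow(Add(Pow(Add(0, -1), 4), -344), Rational(1, 2)) = Pow(Add(Pow(-1, 4), -344), Rational(1, 2)) = Pow(Add(1, -344), Rational(1, 2)) = Pow(-343, Rational(1, 2)) = Mul(7, I, Pow(7, Rational(1, 2)))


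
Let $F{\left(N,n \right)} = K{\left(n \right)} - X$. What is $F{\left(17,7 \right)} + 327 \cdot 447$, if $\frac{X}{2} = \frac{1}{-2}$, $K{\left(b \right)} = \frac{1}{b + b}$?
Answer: $\frac{2046381}{14} \approx 1.4617 \cdot 10^{5}$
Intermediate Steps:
$K{\left(b \right)} = \frac{1}{2 b}$
$X = -1$ ($X = \frac{2}{-2} = 2 \left(- \frac{1}{2}\right) = -1$)
$F{\left(N,n \right)} = 1 + \frac{1}{2 n}$ ($F{\left(N,n \right)} = \frac{1}{2 n} - -1 = \frac{1}{2 n} + 1 = 1 + \frac{1}{2 n}$)
$F{\left(17,7 \right)} + 327 \cdot 447 = \frac{\frac{1}{2} + 7}{7} + 327 \cdot 447 = \frac{1}{7} \cdot \frac{15}{2} + 146169 = \frac{15}{14} + 146169 = \frac{2046381}{14}$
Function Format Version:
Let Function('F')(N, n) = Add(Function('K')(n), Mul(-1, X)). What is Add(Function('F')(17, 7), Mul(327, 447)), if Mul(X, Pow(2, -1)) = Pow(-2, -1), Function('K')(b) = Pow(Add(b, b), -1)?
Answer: Rational(2046381, 14) ≈ 1.4617e+5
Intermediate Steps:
Function('K')(b) = Mul(Rational(1, 2), Pow(b, -1)) (Function('K')(b) = Pow(Mul(2, b), -1) = Mul(Rational(1, 2), Pow(b, -1)))
X = -1 (X = Mul(2, Pow(-2, -1)) = Mul(2, Rational(-1, 2)) = -1)
Function('F')(N, n) = Add(1, Mul(Rational(1, 2), Pow(n, -1))) (Function('F')(N, n) = Add(Mul(Rational(1, 2), Pow(n, -1)), Mul(-1, -1)) = Add(Mul(Rational(1, 2), Pow(n, -1)), 1) = Add(1, Mul(Rational(1, 2), Pow(n, -1))))
Add(Function('F')(17, 7), Mul(327, 447)) = Add(Mul(Pow(7, -1), Add(Rational(1, 2), 7)), Mul(327, 447)) = Add(Mul(Rational(1, 7), Rational(15, 2)), 146169) = Add(Rational(15, 14), 146169) = Rational(2046381, 14)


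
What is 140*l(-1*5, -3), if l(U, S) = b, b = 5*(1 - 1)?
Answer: 0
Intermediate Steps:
b = 0 (b = 5*0 = 0)
l(U, S) = 0
140*l(-1*5, -3) = 140*0 = 0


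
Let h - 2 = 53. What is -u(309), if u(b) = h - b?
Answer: 254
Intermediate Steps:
h = 55 (h = 2 + 53 = 55)
u(b) = 55 - b
-u(309) = -(55 - 1*309) = -(55 - 309) = -1*(-254) = 254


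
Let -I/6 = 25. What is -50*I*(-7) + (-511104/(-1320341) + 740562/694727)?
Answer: -4377789597999750/83388776537 ≈ -52499.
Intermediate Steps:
I = -150 (I = -6*25 = -150)
-50*I*(-7) + (-511104/(-1320341) + 740562/694727) = -50*(-150)*(-7) + (-511104/(-1320341) + 740562/694727) = 7500*(-7) + (-511104*(-1/1320341) + 740562*(1/694727)) = -52500 + (46464/120031 + 740562/694727) = -52500 + 121170192750/83388776537 = -4377789597999750/83388776537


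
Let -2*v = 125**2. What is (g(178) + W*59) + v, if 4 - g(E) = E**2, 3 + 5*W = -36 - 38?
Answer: -404011/10 ≈ -40401.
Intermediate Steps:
W = -77/5 (W = -3/5 + (-36 - 38)/5 = -3/5 + (1/5)*(-74) = -3/5 - 74/5 = -77/5 ≈ -15.400)
g(E) = 4 - E**2
v = -15625/2 (v = -1/2*125**2 = -1/2*15625 = -15625/2 ≈ -7812.5)
(g(178) + W*59) + v = ((4 - 1*178**2) - 77/5*59) - 15625/2 = ((4 - 1*31684) - 4543/5) - 15625/2 = ((4 - 31684) - 4543/5) - 15625/2 = (-31680 - 4543/5) - 15625/2 = -162943/5 - 15625/2 = -404011/10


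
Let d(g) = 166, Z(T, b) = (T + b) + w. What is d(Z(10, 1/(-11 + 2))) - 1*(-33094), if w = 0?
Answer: 33260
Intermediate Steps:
Z(T, b) = T + b (Z(T, b) = (T + b) + 0 = T + b)
d(Z(10, 1/(-11 + 2))) - 1*(-33094) = 166 - 1*(-33094) = 166 + 33094 = 33260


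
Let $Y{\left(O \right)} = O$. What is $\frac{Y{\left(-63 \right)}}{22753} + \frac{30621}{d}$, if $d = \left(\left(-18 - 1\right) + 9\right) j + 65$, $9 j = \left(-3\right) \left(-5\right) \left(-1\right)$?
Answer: $\frac{2090143404}{5574485} \approx 374.95$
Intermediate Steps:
$j = - \frac{5}{3}$ ($j = \frac{\left(-3\right) \left(-5\right) \left(-1\right)}{9} = \frac{15 \left(-1\right)}{9} = \frac{1}{9} \left(-15\right) = - \frac{5}{3} \approx -1.6667$)
$d = \frac{245}{3}$ ($d = \left(\left(-18 - 1\right) + 9\right) \left(- \frac{5}{3}\right) + 65 = \left(-19 + 9\right) \left(- \frac{5}{3}\right) + 65 = \left(-10\right) \left(- \frac{5}{3}\right) + 65 = \frac{50}{3} + 65 = \frac{245}{3} \approx 81.667$)
$\frac{Y{\left(-63 \right)}}{22753} + \frac{30621}{d} = - \frac{63}{22753} + \frac{30621}{\frac{245}{3}} = \left(-63\right) \frac{1}{22753} + 30621 \cdot \frac{3}{245} = - \frac{63}{22753} + \frac{91863}{245} = \frac{2090143404}{5574485}$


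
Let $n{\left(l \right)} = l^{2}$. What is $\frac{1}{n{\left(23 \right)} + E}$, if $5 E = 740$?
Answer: $\frac{1}{677} \approx 0.0014771$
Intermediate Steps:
$E = 148$ ($E = \frac{1}{5} \cdot 740 = 148$)
$\frac{1}{n{\left(23 \right)} + E} = \frac{1}{23^{2} + 148} = \frac{1}{529 + 148} = \frac{1}{677}$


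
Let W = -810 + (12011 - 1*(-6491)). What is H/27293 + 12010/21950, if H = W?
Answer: 71612833/59908135 ≈ 1.1954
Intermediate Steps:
W = 17692 (W = -810 + (12011 + 6491) = -810 + 18502 = 17692)
H = 17692
H/27293 + 12010/21950 = 17692/27293 + 12010/21950 = 17692*(1/27293) + 12010*(1/21950) = 17692/27293 + 1201/2195 = 71612833/59908135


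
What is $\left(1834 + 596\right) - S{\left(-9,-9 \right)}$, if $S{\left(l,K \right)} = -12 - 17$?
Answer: $2459$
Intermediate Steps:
$S{\left(l,K \right)} = -29$ ($S{\left(l,K \right)} = -12 - 17 = -29$)
$\left(1834 + 596\right) - S{\left(-9,-9 \right)} = \left(1834 + 596\right) - -29 = 2430 + 29 = 2459$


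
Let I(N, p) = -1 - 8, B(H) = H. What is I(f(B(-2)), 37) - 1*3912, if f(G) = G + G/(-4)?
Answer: -3921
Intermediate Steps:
f(G) = 3*G/4 (f(G) = G + G*(-¼) = G - G/4 = 3*G/4)
I(N, p) = -9
I(f(B(-2)), 37) - 1*3912 = -9 - 1*3912 = -9 - 3912 = -3921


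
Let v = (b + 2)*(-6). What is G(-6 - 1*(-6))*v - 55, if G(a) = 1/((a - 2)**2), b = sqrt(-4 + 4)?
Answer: -58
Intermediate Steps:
b = 0 (b = sqrt(0) = 0)
v = -12 (v = (0 + 2)*(-6) = 2*(-6) = -12)
G(a) = (-2 + a)**(-2) (G(a) = 1/((-2 + a)**2) = (-2 + a)**(-2))
G(-6 - 1*(-6))*v - 55 = -12/(-2 + (-6 - 1*(-6)))**2 - 55 = -12/(-2 + (-6 + 6))**2 - 55 = -12/(-2 + 0)**2 - 55 = -12/(-2)**2 - 55 = (1/4)*(-12) - 55 = -3 - 55 = -58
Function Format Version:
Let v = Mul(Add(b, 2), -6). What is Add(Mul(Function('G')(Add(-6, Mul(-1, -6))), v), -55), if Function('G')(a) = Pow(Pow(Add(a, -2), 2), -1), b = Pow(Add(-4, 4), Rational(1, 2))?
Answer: -58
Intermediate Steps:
b = 0 (b = Pow(0, Rational(1, 2)) = 0)
v = -12 (v = Mul(Add(0, 2), -6) = Mul(2, -6) = -12)
Function('G')(a) = Pow(Add(-2, a), -2) (Function('G')(a) = Pow(Pow(Add(-2, a), 2), -1) = Pow(Add(-2, a), -2))
Add(Mul(Function('G')(Add(-6, Mul(-1, -6))), v), -55) = Add(Mul(Pow(Add(-2, Add(-6, Mul(-1, -6))), -2), -12), -55) = Add(Mul(Pow(Add(-2, Add(-6, 6)), -2), -12), -55) = Add(Mul(Pow(Add(-2, 0), -2), -12), -55) = Add(Mul(Pow(-2, -2), -12), -55) = Add(Mul(Rational(1, 4), -12), -55) = Add(-3, -55) = -58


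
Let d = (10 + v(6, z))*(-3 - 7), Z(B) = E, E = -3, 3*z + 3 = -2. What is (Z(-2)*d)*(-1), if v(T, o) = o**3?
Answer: -1450/9 ≈ -161.11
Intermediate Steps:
z = -5/3 (z = -1 + (1/3)*(-2) = -1 - 2/3 = -5/3 ≈ -1.6667)
Z(B) = -3
d = -1450/27 (d = (10 + (-5/3)**3)*(-3 - 7) = (10 - 125/27)*(-10) = (145/27)*(-10) = -1450/27 ≈ -53.704)
(Z(-2)*d)*(-1) = -3*(-1450/27)*(-1) = (1450/9)*(-1) = -1450/9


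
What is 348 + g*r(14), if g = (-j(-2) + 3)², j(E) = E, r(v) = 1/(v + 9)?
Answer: 8029/23 ≈ 349.09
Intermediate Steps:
r(v) = 1/(9 + v)
g = 25 (g = (-1*(-2) + 3)² = (2 + 3)² = 5² = 25)
348 + g*r(14) = 348 + 25/(9 + 14) = 348 + 25/23 = 8029/23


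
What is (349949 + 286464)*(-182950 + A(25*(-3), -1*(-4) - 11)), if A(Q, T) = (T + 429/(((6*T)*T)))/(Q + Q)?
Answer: -570515500724247/4900 ≈ -1.1643e+11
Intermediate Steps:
A(Q, T) = (T + 143/(2*T**2))/(2*Q) (A(Q, T) = (T + 429/((6*T**2)))/((2*Q)) = (T + 429*(1/(6*T**2)))*(1/(2*Q)) = (T + 143/(2*T**2))*(1/(2*Q)) = (T + 143/(2*T**2))/(2*Q))
(349949 + 286464)*(-182950 + A(25*(-3), -1*(-4) - 11)) = (349949 + 286464)*(-182950 + (143 + 2*(-1*(-4) - 11)**3)/(4*((25*(-3)))*(-1*(-4) - 11)**2)) = 636413*(-182950 + (1/4)*(143 + 2*(4 - 11)**3)/(-75*(4 - 11)**2)) = 636413*(-182950 + (1/4)*(-1/75)*(143 + 2*(-7)**3)/(-7)**2) = 636413*(-182950 + (1/4)*(-1/75)*(1/49)*(143 + 2*(-343))) = 636413*(-182950 + (1/4)*(-1/75)*(1/49)*(143 - 686)) = 636413*(-182950 + (1/4)*(-1/75)*(1/49)*(-543)) = 636413*(-182950 + 181/4900) = 636413*(-896454819/4900) = -570515500724247/4900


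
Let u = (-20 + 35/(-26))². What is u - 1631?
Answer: -794531/676 ≈ -1175.3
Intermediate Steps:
u = 308025/676 (u = (-20 + 35*(-1/26))² = (-20 - 35/26)² = (-555/26)² = 308025/676 ≈ 455.66)
u - 1631 = 308025/676 - 1631 = -794531/676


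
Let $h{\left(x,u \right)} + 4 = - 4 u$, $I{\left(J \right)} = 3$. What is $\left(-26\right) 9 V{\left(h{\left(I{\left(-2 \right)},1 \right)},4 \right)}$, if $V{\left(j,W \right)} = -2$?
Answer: $468$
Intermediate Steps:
$h{\left(x,u \right)} = -4 - 4 u$
$\left(-26\right) 9 V{\left(h{\left(I{\left(-2 \right)},1 \right)},4 \right)} = \left(-26\right) 9 \left(-2\right) = \left(-234\right) \left(-2\right) = 468$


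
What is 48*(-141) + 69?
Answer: -6699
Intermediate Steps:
48*(-141) + 69 = -6768 + 69 = -6699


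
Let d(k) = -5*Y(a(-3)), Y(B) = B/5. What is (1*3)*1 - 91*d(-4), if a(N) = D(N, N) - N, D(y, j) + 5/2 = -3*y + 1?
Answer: 1917/2 ≈ 958.50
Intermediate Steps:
D(y, j) = -3/2 - 3*y (D(y, j) = -5/2 + (-3*y + 1) = -5/2 + (1 - 3*y) = -3/2 - 3*y)
a(N) = -3/2 - 4*N (a(N) = (-3/2 - 3*N) - N = -3/2 - 4*N)
Y(B) = B/5 (Y(B) = B*(⅕) = B/5)
d(k) = -21/2 (d(k) = -(-3/2 - 4*(-3)) = -(-3/2 + 12) = -21/2)
(1*3)*1 - 91*d(-4) = (1*3)*1 - 91*(-21/2) = 3*1 + 1911/2 = 3 + 1911/2 = 1917/2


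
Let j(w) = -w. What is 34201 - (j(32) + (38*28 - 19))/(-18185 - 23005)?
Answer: 1408740203/41190 ≈ 34201.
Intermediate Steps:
34201 - (j(32) + (38*28 - 19))/(-18185 - 23005) = 34201 - (-1*32 + (38*28 - 19))/(-18185 - 23005) = 34201 - (-32 + (1064 - 19))/(-41190) = 34201 - (-32 + 1045)*(-1)/41190 = 34201 - 1013*(-1)/41190 = 34201 - 1*(-1013/41190) = 34201 + 1013/41190 = 1408740203/41190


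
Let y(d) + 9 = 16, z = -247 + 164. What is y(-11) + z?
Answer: -76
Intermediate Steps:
z = -83
y(d) = 7 (y(d) = -9 + 16 = 7)
y(-11) + z = 7 - 83 = -76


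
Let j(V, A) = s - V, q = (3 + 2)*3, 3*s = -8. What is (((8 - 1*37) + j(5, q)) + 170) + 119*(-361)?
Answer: -128477/3 ≈ -42826.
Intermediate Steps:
s = -8/3 (s = (⅓)*(-8) = -8/3 ≈ -2.6667)
q = 15 (q = 5*3 = 15)
j(V, A) = -8/3 - V
(((8 - 1*37) + j(5, q)) + 170) + 119*(-361) = (((8 - 1*37) + (-8/3 - 1*5)) + 170) + 119*(-361) = (((8 - 37) + (-8/3 - 5)) + 170) - 42959 = ((-29 - 23/3) + 170) - 42959 = (-110/3 + 170) - 42959 = 400/3 - 42959 = -128477/3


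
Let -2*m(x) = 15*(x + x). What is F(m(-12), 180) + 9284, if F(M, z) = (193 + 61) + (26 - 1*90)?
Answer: 9474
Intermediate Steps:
m(x) = -15*x (m(x) = -15*(x + x)/2 = -15*2*x/2 = -15*x)
F(M, z) = 190 (F(M, z) = 254 + (26 - 90) = 254 - 64 = 190)
F(m(-12), 180) + 9284 = 190 + 9284 = 9474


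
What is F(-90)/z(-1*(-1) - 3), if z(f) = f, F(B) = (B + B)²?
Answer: -16200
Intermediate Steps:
F(B) = 4*B² (F(B) = (2*B)² = 4*B²)
F(-90)/z(-1*(-1) - 3) = (4*(-90)²)/(-1*(-1) - 3) = (4*8100)/(1 - 3) = 32400/(-2) = 32400*(-½) = -16200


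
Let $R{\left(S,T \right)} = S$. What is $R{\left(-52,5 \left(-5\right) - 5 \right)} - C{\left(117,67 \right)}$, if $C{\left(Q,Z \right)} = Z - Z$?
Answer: $-52$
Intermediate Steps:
$C{\left(Q,Z \right)} = 0$
$R{\left(-52,5 \left(-5\right) - 5 \right)} - C{\left(117,67 \right)} = -52 - 0 = -52 + 0 = -52$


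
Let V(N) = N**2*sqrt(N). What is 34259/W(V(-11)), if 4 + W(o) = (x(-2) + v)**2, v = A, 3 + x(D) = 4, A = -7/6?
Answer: -1233324/143 ≈ -8624.6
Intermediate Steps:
A = -7/6 (A = -7*1/6 = -7/6 ≈ -1.1667)
x(D) = 1 (x(D) = -3 + 4 = 1)
v = -7/6 ≈ -1.1667
V(N) = N**(5/2)
W(o) = -143/36 (W(o) = -4 + (1 - 7/6)**2 = -4 + (-1/6)**2 = -4 + 1/36 = -143/36)
34259/W(V(-11)) = 34259/(-143/36) = 34259*(-36/143) = -1233324/143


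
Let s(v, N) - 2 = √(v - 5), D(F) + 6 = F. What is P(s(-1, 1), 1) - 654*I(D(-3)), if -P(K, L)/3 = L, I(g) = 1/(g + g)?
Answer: 100/3 ≈ 33.333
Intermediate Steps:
D(F) = -6 + F
s(v, N) = 2 + √(-5 + v) (s(v, N) = 2 + √(v - 5) = 2 + √(-5 + v))
I(g) = 1/(2*g)
P(K, L) = -3*L
P(s(-1, 1), 1) - 654*I(D(-3)) = -3*1 - 327/(-6 - 3) = -3 - 327/(-9) = -3 - 327*(-1)/9 = -3 - 654*(-1/18) = -3 + 109/3 = 100/3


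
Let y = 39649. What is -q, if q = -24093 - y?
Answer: 63742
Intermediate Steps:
q = -63742 (q = -24093 - 1*39649 = -24093 - 39649 = -63742)
-q = -1*(-63742) = 63742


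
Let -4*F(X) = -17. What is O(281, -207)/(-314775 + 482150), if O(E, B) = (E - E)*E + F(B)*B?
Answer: -3519/669500 ≈ -0.0052562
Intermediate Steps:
F(X) = 17/4 (F(X) = -1/4*(-17) = 17/4)
O(E, B) = 17*B/4 (O(E, B) = (E - E)*E + 17*B/4 = 0*E + 17*B/4 = 0 + 17*B/4 = 17*B/4)
O(281, -207)/(-314775 + 482150) = ((17/4)*(-207))/(-314775 + 482150) = -3519/4/167375 = -3519/4*1/167375 = -3519/669500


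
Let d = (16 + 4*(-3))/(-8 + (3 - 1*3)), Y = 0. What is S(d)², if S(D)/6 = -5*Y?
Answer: 0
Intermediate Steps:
d = -½ (d = (16 - 12)/(-8 + (3 - 3)) = 4/(-8 + 0) = 4/(-8) = 4*(-⅛) = -½ ≈ -0.50000)
S(D) = 0 (S(D) = 6*(-5*0) = 6*0 = 0)
S(d)² = 0² = 0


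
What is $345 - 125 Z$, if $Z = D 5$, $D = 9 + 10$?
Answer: $-11530$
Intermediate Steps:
$D = 19$
$Z = 95$ ($Z = 19 \cdot 5 = 95$)
$345 - 125 Z = 345 - 11875 = -11530$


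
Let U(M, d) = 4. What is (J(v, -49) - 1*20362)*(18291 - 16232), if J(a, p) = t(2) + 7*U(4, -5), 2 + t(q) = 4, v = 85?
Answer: -41863588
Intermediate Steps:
t(q) = 2 (t(q) = -2 + 4 = 2)
J(a, p) = 30 (J(a, p) = 2 + 7*4 = 2 + 28 = 30)
(J(v, -49) - 1*20362)*(18291 - 16232) = (30 - 1*20362)*(18291 - 16232) = (30 - 20362)*2059 = -20332*2059 = -41863588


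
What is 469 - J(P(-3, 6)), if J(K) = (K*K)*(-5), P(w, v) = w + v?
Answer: 514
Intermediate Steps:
P(w, v) = v + w
J(K) = -5*K**2 (J(K) = K**2*(-5) = -5*K**2)
469 - J(P(-3, 6)) = 469 - (-5)*(6 - 3)**2 = 469 - (-5)*3**2 = 469 - (-5)*9 = 469 - 1*(-45) = 469 + 45 = 514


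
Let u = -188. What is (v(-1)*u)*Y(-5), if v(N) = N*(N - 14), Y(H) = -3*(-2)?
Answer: -16920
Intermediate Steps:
Y(H) = 6
v(N) = N*(-14 + N)
(v(-1)*u)*Y(-5) = (-(-14 - 1)*(-188))*6 = (-1*(-15)*(-188))*6 = (15*(-188))*6 = -2820*6 = -16920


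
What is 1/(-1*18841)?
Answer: -1/18841 ≈ -5.3076e-5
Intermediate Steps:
1/(-1*18841) = 1/(-18841) = -1/18841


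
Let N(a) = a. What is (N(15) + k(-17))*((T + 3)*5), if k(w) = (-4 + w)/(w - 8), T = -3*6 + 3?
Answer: -4752/5 ≈ -950.40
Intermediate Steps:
T = -15 (T = -18 + 3 = -15)
k(w) = (-4 + w)/(-8 + w)
(N(15) + k(-17))*((T + 3)*5) = (15 + (-4 - 17)/(-8 - 17))*((-15 + 3)*5) = (15 - 21/(-25))*(-12*5) = (15 - 1/25*(-21))*(-60) = (15 + 21/25)*(-60) = (396/25)*(-60) = -4752/5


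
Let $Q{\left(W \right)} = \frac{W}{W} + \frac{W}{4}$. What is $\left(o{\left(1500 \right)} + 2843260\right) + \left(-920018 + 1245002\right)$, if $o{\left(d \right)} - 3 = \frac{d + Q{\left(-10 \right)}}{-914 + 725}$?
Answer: $\frac{44355347}{14} \approx 3.1682 \cdot 10^{6}$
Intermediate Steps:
$Q{\left(W \right)} = 1 + \frac{W}{4}$ ($Q{\left(W \right)} = 1 + W \frac{1}{4} = 1 + \frac{W}{4}$)
$o{\left(d \right)} = \frac{379}{126} - \frac{d}{189}$ ($o{\left(d \right)} = 3 + \frac{d + \left(1 + \frac{1}{4} \left(-10\right)\right)}{-914 + 725} = 3 + \frac{d + \left(1 - \frac{5}{2}\right)}{-189} = 3 + \left(d - \frac{3}{2}\right) \left(- \frac{1}{189}\right) = 3 + \left(- \frac{3}{2} + d\right) \left(- \frac{1}{189}\right) = 3 - \left(- \frac{1}{126} + \frac{d}{189}\right) = \frac{379}{126} - \frac{d}{189}$)
$\left(o{\left(1500 \right)} + 2843260\right) + \left(-920018 + 1245002\right) = \left(\left(\frac{379}{126} - \frac{500}{63}\right) + 2843260\right) + \left(-920018 + 1245002\right) = \left(\left(\frac{379}{126} - \frac{500}{63}\right) + 2843260\right) + 324984 = \left(- \frac{69}{14} + 2843260\right) + 324984 = \frac{39805571}{14} + 324984 = \frac{44355347}{14}$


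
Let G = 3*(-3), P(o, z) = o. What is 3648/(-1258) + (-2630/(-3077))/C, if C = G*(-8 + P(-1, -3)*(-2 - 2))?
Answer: -5893937/2049282 ≈ -2.8761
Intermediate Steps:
G = -9
C = 36 (C = -9*(-8 - (-2 - 2)) = -9*(-8 - 1*(-4)) = -9*(-8 + 4) = -9*(-4) = 36)
3648/(-1258) + (-2630/(-3077))/C = 3648/(-1258) - 2630/(-3077)/36 = 3648*(-1/1258) - 2630*(-1/3077)*(1/36) = -1824/629 + (2630/3077)*(1/36) = -1824/629 + 1315/55386 = -5893937/2049282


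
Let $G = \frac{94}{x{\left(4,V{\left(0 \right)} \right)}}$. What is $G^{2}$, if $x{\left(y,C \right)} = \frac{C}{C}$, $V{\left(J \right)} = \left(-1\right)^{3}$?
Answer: $8836$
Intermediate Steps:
$V{\left(J \right)} = -1$
$x{\left(y,C \right)} = 1$
$G = 94$ ($G = \frac{94}{1} = 94 \cdot 1 = 94$)
$G^{2} = 94^{2} = 8836$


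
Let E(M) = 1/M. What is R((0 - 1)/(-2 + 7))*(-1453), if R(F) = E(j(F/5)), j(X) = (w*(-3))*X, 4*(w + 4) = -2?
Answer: 72650/27 ≈ 2690.7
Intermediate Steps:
w = -9/2 (w = -4 + (¼)*(-2) = -4 - ½ = -9/2 ≈ -4.5000)
j(X) = 27*X/2 (j(X) = (-9/2*(-3))*X = 27*X/2)
R(F) = 10/(27*F) (R(F) = 1/(27*(F/5)/2) = 1/(27*F/10) = 10/(27*F))
R((0 - 1)/(-2 + 7))*(-1453) = (10/(27*(((0 - 1)/(-2 + 7)))))*(-1453) = (10/(27*((-1/5))))*(-1453) = (10/(27*((-1*⅕))))*(-1453) = (10/(27*(-⅕)))*(-1453) = ((10/27)*(-5))*(-1453) = -50/27*(-1453) = 72650/27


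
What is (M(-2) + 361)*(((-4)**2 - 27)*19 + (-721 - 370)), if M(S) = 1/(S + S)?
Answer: -468975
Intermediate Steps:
M(S) = 1/(2*S)
(M(-2) + 361)*(((-4)**2 - 27)*19 + (-721 - 370)) = ((1/2)/(-2) + 361)*(((-4)**2 - 27)*19 + (-721 - 370)) = ((1/2)*(-1/2) + 361)*((16 - 27)*19 - 1091) = (-1/4 + 361)*(-11*19 - 1091) = 1443*(-209 - 1091)/4 = (1443/4)*(-1300) = -468975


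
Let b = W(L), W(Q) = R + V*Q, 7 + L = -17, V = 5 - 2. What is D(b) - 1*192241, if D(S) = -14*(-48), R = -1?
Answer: -191569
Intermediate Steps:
V = 3
L = -24 (L = -7 - 17 = -24)
W(Q) = -1 + 3*Q
b = -73 (b = -1 + 3*(-24) = -1 - 72 = -73)
D(S) = 672
D(b) - 1*192241 = 672 - 1*192241 = 672 - 192241 = -191569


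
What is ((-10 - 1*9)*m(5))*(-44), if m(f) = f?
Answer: 4180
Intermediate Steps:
((-10 - 1*9)*m(5))*(-44) = ((-10 - 1*9)*5)*(-44) = ((-10 - 9)*5)*(-44) = -19*5*(-44) = -95*(-44) = 4180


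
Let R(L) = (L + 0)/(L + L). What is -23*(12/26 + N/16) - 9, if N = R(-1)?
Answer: -8459/416 ≈ -20.334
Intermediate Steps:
R(L) = ½ (R(L) = L/((2*L)) = L*(1/(2*L)) = ½)
N = ½ ≈ 0.50000
-23*(12/26 + N/16) - 9 = -23*(12/26 + (½)/16) - 9 = -23*(12*(1/26) + (½)*(1/16)) - 9 = -23*(6/13 + 1/32) - 9 = -23*205/416 - 9 = -4715/416 - 9 = -8459/416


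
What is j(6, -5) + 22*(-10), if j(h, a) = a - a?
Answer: -220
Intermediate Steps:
j(h, a) = 0
j(6, -5) + 22*(-10) = 0 + 22*(-10) = 0 - 220 = -220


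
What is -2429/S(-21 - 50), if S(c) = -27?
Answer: 2429/27 ≈ 89.963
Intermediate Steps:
-2429/S(-21 - 50) = -2429/(-27) = -2429*(-1/27) = 2429/27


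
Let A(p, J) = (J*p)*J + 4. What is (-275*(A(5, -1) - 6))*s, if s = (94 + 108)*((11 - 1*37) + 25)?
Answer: 166650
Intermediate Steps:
A(p, J) = 4 + p*J² (A(p, J) = p*J² + 4 = 4 + p*J²)
s = -202 (s = 202*((11 - 37) + 25) = 202*(-26 + 25) = 202*(-1) = -202)
(-275*(A(5, -1) - 6))*s = -275*((4 + 5*(-1)²) - 6)*(-202) = -275*((4 + 5*1) - 6)*(-202) = -275*((4 + 5) - 6)*(-202) = -275*(9 - 6)*(-202) = -275*3*(-202) = -55*15*(-202) = -825*(-202) = 166650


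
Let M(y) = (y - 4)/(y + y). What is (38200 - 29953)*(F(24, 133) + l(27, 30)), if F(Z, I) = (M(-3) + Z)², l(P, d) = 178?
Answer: 80295541/12 ≈ 6.6913e+6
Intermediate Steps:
M(y) = (-4 + y)/(2*y) (M(y) = (-4 + y)/((2*y)) = (-4 + y)*(1/(2*y)) = (-4 + y)/(2*y))
F(Z, I) = (7/6 + Z)² (F(Z, I) = ((½)*(-4 - 3)/(-3) + Z)² = ((½)*(-⅓)*(-7) + Z)² = (7/6 + Z)²)
(38200 - 29953)*(F(24, 133) + l(27, 30)) = (38200 - 29953)*((7 + 6*24)²/36 + 178) = 8247*((7 + 144)²/36 + 178) = 8247*((1/36)*151² + 178) = 8247*((1/36)*22801 + 178) = 8247*(22801/36 + 178) = 8247*(29209/36) = 80295541/12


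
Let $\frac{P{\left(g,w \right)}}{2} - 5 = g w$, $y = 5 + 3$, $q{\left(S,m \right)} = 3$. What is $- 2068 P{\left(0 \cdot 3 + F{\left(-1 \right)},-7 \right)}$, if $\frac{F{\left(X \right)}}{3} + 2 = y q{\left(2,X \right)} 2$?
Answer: $3974696$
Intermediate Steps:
$y = 8$
$F{\left(X \right)} = 138$ ($F{\left(X \right)} = -6 + 3 \cdot 8 \cdot 3 \cdot 2 = -6 + 3 \cdot 24 \cdot 2 = -6 + 3 \cdot 48 = -6 + 144 = 138$)
$P{\left(g,w \right)} = 10 + 2 g w$
$- 2068 P{\left(0 \cdot 3 + F{\left(-1 \right)},-7 \right)} = - 2068 \left(10 + 2 \left(0 \cdot 3 + 138\right) \left(-7\right)\right) = - 2068 \left(10 + 2 \left(0 + 138\right) \left(-7\right)\right) = - 2068 \left(10 + 2 \cdot 138 \left(-7\right)\right) = - 2068 \left(10 - 1932\right) = \left(-2068\right) \left(-1922\right) = 3974696$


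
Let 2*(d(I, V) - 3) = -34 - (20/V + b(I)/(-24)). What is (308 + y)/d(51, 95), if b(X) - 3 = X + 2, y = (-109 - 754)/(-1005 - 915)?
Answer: -11252237/472000 ≈ -23.839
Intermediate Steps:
y = 863/1920 (y = -863/(-1920) = -863*(-1/1920) = 863/1920 ≈ 0.44948)
b(X) = 5 + X (b(X) = 3 + (X + 2) = 3 + (2 + X) = 5 + X)
d(I, V) = -667/48 - 10/V + I/48 (d(I, V) = 3 + (-34 - (20/V + (5 + I)/(-24)))/2 = 3 + (-34 - (20/V + (5 + I)*(-1/24)))/2 = 3 + (-34 - (20/V + (-5/24 - I/24)))/2 = 3 + (-34 - (-5/24 + 20/V - I/24))/2 = 3 + (-34 + (5/24 - 20/V + I/24))/2 = 3 + (-811/24 - 20/V + I/24)/2 = 3 + (-811/48 - 10/V + I/48) = -667/48 - 10/V + I/48)
(308 + y)/d(51, 95) = (308 + 863/1920)/(((1/48)*(-480 + 95*(-667 + 51))/95)) = 592223/(1920*(((1/48)*(1/95)*(-480 + 95*(-616))))) = 592223/(1920*(((1/48)*(1/95)*(-480 - 58520)))) = 592223/(1920*(((1/48)*(1/95)*(-59000)))) = 592223/(1920*(-1475/114)) = (592223/1920)*(-114/1475) = -11252237/472000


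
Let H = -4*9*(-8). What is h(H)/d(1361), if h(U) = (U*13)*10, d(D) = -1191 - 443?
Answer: -18720/817 ≈ -22.913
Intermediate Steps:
d(D) = -1634
H = 288 (H = -36*(-8) = 288)
h(U) = 130*U (h(U) = (13*U)*10 = 130*U)
h(H)/d(1361) = (130*288)/(-1634) = 37440*(-1/1634) = -18720/817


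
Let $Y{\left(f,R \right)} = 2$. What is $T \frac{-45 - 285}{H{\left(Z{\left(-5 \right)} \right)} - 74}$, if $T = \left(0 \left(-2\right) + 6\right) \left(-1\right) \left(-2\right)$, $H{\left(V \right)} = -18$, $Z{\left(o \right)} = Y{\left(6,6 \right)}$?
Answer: $\frac{990}{23} \approx 43.043$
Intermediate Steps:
$Z{\left(o \right)} = 2$
$T = 12$ ($T = \left(0 + 6\right) \left(-1\right) \left(-2\right) = 6 \left(-1\right) \left(-2\right) = \left(-6\right) \left(-2\right) = 12$)
$T \frac{-45 - 285}{H{\left(Z{\left(-5 \right)} \right)} - 74} = 12 \frac{-45 - 285}{-18 - 74} = 12 \left(- \frac{330}{-92}\right) = 12 \left(\left(-330\right) \left(- \frac{1}{92}\right)\right) = 12 \cdot \frac{165}{46} = \frac{990}{23}$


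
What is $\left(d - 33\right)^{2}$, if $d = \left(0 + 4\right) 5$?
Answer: $169$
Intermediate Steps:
$d = 20$ ($d = 4 \cdot 5 = 20$)
$\left(d - 33\right)^{2} = \left(20 - 33\right)^{2} = \left(-13\right)^{2} = 169$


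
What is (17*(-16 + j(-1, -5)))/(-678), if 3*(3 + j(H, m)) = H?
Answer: 493/1017 ≈ 0.48476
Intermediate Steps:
j(H, m) = -3 + H/3
(17*(-16 + j(-1, -5)))/(-678) = (17*(-16 + (-3 + (⅓)*(-1))))/(-678) = (17*(-16 + (-3 - ⅓)))*(-1/678) = (17*(-16 - 10/3))*(-1/678) = (17*(-58/3))*(-1/678) = -986/3*(-1/678) = 493/1017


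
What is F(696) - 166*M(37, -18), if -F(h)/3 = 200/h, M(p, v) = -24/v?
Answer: -19331/87 ≈ -222.20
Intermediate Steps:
F(h) = -600/h
F(696) - 166*M(37, -18) = -600/696 - (-3984)/(-18) = -600*1/696 - (-3984)*(-1)/18 = -25/29 - 166*4/3 = -25/29 - 664/3 = -19331/87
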